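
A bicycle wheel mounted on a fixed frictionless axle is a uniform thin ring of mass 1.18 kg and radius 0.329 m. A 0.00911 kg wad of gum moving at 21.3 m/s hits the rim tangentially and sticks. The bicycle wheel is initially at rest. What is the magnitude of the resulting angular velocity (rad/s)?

The axle reaction passes through the axle and exerts no torque about it; angular momentum about the axle is conserved through the impact.
I_p = (1.18)(0.329)² = 0.1277 kg·m². Taking the sense of the wad of gum's angular momentum as positive, L_{wad} = m v R = (0.00911)(21.3)(0.329) = 0.06384 kg·m²/s.
L_i = 0 + 0.06384 = 0.06384 kg·m²/s.
After sticking, I_f = I_p + m R² = 0.1277 + (0.00911)(0.329)² = 0.1287 kg·m².
ω_f = L_i / I_f = 0.06384 / 0.1287 = 0.4960 rad/s.

|ω_f| ≈ 0.496 rad/s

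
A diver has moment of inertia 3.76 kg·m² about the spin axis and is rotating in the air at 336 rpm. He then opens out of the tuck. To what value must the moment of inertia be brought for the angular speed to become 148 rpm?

I₂ ≈ 8.54 kg·m²

No external torque acts about the spin axis, so angular momentum is conserved.
I₂ = I₁ω₁ / ω₂ = (3.76)(336) / (148) = 8.536 kg·m².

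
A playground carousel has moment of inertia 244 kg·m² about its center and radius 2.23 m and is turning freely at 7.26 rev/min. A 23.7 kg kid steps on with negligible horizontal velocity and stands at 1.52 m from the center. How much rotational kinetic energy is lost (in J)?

No external torque acts about the center; L_before = L_after.
Added inertia Σmr² = (23.7)(1.52)² = 54.76 kg·m²; I_f = 244.0 + 54.76 = 298.8 kg·m².
ω_f = I_p ω_i / I_f = (244.0)(7.26) / 298.8 = 5.929 rpm.
KE_i = ½(244.0)(0.7603 rad/s)² = 70.52 J; KE_f = ½(298.8)(0.6209)² = 57.59 J.

energy lost ≈ 12.9 J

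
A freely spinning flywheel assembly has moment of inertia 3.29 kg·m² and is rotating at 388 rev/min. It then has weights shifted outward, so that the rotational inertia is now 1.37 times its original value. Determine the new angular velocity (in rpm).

ω₂ ≈ 283 rpm

No external torque acts about the spin axis, so angular momentum is conserved.
I₂ = 1.37 × 3.29 = 4.507 kg·m².
ω₂ = I₁ω₁ / I₂ = (3.290)(388 rpm) / (4.507) = 283.2 rpm.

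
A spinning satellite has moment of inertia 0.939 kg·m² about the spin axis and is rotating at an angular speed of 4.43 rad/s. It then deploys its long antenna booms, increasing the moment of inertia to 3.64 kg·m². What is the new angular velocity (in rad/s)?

ω₂ ≈ 1.14 rad/s

No external torque acts about the spin axis, so angular momentum is conserved.
ω₂ = I₁ω₁ / I₂ = (0.9390)(4.43 rad/s) / (3.640) = 1.143 rad/s.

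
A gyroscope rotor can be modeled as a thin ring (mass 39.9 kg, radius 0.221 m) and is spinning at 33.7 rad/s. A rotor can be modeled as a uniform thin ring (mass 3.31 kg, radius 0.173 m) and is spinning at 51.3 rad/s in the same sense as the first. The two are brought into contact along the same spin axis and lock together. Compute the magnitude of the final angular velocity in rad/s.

|ω_f| ≈ 34.6 rad/s

No external torque acts about the common axis, so total angular momentum is conserved.
Moments of inertia: I_A = (39.9)(0.221)² = 1.949 kg·m²; I_B = (3.31)(0.173)² = 0.09906 kg·m².
Taking A's sense as positive: L = (1.949)(33.7) + (0.09906)(51.3) = 70.76 kg·m²·rad/s.
Combined I = 1.949 + 0.09906 = 2.048 kg·m².
ω_f = L / I = 70.76 / 2.048 = 34.55 rad/s.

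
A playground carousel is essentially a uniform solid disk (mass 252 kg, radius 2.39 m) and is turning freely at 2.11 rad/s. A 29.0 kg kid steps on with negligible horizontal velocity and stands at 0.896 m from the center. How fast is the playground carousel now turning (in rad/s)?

ω_f ≈ 2.04 rad/s

No external torque acts about the center; L_before = L_after.
I_p = ½(252)(2.39)² = 719.7 kg·m².
Added inertia Σmr² = (29.0)(0.896)² = 23.28 kg·m²; I_f = 719.7 + 23.28 = 743.0 kg·m².
ω_f = I_p ω_i / I_f = (719.7)(2.11) / 743.0 = 2.044 rad/s.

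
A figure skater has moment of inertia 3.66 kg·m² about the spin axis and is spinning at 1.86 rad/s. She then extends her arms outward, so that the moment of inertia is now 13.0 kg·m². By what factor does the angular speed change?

With no external torque about the axis, L is conserved: I₁ω₁ = I₂ω₂.
ω₂/ω₁ = I₁/I₂ = 3.660 / 13.00 = 0.2815.

ω₂/ω₁ ≈ 0.282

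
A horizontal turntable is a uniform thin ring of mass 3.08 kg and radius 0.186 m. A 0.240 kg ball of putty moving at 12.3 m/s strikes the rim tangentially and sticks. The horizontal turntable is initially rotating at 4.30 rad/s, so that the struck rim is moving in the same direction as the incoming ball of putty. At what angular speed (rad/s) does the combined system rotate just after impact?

|ω_f| ≈ 8.77 rad/s

About the axle the impulsive forces during the collision are internal, so angular momentum about that axis is conserved.
I_p = (3.08)(0.186)² = 0.1066 kg·m². Taking the sense of the ball of putty's angular momentum as positive, L_{ball} = m v R = (0.240)(12.3)(0.186) = 0.5491 kg·m²/s.
L_i = +I_p ω_p + m v R = +(0.1066)(4.30) + 0.5491 = 1.007 kg·m²/s.
After sticking, I_f = I_p + m R² = 0.1066 + (0.240)(0.186)² = 0.1149 kg·m².
ω_f = L_i / I_f = 1.007 / 0.1149 = 8.770 rad/s.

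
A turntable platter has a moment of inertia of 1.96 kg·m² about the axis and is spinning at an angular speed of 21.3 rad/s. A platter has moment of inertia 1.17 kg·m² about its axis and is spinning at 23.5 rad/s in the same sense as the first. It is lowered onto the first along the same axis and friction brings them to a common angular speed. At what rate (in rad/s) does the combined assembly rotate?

|ω_f| ≈ 22.1 rad/s

The coupling torques are internal; angular momentum about the shared axis is conserved.
Taking A's sense as positive: L = (1.960)(21.3) + (1.170)(23.5) = 69.24 kg·m²·rad/s.
Combined I = 1.960 + 1.170 = 3.130 kg·m².
ω_f = L / I = 69.24 / 3.130 = 22.12 rad/s.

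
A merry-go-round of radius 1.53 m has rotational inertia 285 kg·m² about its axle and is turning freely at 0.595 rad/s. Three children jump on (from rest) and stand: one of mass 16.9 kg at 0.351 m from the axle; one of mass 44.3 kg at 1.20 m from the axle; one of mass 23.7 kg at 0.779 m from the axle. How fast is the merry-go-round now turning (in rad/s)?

The added mass arrives with no angular momentum about the axle, and any external torque about the axle is negligible, so the system's angular momentum is conserved.
Added inertia Σmr² = (16.9)(0.351)² + (44.3)(1.20)² + (23.7)(0.779)² = 80.26 kg·m²; I_f = 285.0 + 80.26 = 365.3 kg·m².
ω_f = I_p ω_i / I_f = (285.0)(0.595) / 365.3 = 0.4643 rad/s.

ω_f ≈ 0.464 rad/s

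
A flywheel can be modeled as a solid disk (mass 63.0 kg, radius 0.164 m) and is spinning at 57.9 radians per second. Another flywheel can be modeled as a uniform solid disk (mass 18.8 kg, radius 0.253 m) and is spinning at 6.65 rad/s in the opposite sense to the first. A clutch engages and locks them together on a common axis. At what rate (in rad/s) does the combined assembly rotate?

|ω_f| ≈ 31.1 rad/s

No external torque acts about the common axis, so total angular momentum is conserved.
Moments of inertia: I_A = ½(63.0)(0.164)² = 0.8472 kg·m²; I_B = ½(18.8)(0.253)² = 0.6017 kg·m².
Taking A's sense as positive: L = (0.8472)(57.9) − (0.6017)(6.65) = 45.05 kg·m²·rad/s.
Combined I = 0.8472 + 0.6017 = 1.449 kg·m².
ω_f = L / I = 45.05 / 1.449 = 31.09 rad/s.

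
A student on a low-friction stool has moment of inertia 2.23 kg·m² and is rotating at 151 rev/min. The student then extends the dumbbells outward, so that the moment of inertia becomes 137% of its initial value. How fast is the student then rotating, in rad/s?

Angular momentum about the spin axis is conserved since the torque about it is zero.
I₂ = 1.37 × 2.23 = 3.055 kg·m².
ω₂ = I₁ω₁ / I₂ = (2.230)(151 rpm) / (3.055) = 110.2 rpm = 11.54 rad/s.

ω₂ ≈ 11.5 rad/s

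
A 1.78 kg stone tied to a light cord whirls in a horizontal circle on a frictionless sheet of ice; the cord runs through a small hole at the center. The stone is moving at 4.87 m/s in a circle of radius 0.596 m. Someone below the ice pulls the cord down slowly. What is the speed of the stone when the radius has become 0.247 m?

v₂ ≈ 11.8 m/s

The only horizontal force on the mass is along the cord (radial), so it exerts no torque about the hole and angular momentum m v r is conserved.
v₂ = v₁ r₁ / r₂ = (4.87)(0.596) / (0.247) = 11.75 m/s.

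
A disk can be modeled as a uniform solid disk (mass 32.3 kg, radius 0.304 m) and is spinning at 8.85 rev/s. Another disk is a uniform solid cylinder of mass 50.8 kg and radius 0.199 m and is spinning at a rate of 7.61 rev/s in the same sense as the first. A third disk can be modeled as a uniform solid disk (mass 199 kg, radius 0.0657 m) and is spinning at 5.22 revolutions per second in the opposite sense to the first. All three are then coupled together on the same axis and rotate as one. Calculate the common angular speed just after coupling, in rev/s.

|ω_f| ≈ 6.36 rev/s

No external torque acts about the common axis, so total angular momentum is conserved.
Moments of inertia: I_A = ½(32.3)(0.304)² = 1.493 kg·m²; I_B = ½(50.8)(0.199)² = 1.006 kg·m²; I_C = ½(199)(0.0657)² = 0.4295 kg·m².
Taking A's sense as positive: L = (1.493)(8.85) + (1.006)(7.61) − (0.4295)(5.22) = 18.62 kg·m²·rev/s.
Combined I = 1.493 + 1.006 + 0.4295 = 2.928 kg·m².
ω_f = L / I = 18.62 / 2.928 = 6.360 rev/s.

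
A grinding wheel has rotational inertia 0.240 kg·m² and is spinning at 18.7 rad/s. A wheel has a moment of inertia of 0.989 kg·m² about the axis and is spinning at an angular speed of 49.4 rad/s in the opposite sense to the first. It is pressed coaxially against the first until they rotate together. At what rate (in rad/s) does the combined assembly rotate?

The coupling torques are internal; angular momentum about the shared axis is conserved.
Taking A's sense as positive: L = (0.2400)(18.7) − (0.9890)(49.4) = -44.37 kg·m²·rad/s.
Combined I = 0.2400 + 0.9890 = 1.229 kg·m².
ω_f = L / I = -44.37 / 1.229 = -36.10 rad/s.

|ω_f| ≈ 36.1 rad/s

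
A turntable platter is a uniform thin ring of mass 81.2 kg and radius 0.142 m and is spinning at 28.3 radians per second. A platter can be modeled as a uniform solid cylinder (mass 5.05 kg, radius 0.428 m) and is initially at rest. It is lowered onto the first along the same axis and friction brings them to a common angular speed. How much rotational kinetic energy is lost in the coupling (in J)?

ΔKE lost ≈ 144 J

The coupling torques are internal; angular momentum about the shared axis is conserved.
Moments of inertia: I_A = (81.2)(0.142)² = 1.637 kg·m²; I_B = ½(5.05)(0.428)² = 0.4625 kg·m².
Taking A's sense as positive: L = (1.637)(28.3) = 46.34 kg·m²·rad/s.
Combined I = 1.637 + 0.4625 = 2.100 kg·m².
ω_f = L / I = 46.34 / 2.100 = 22.07 rad/s.
KE_i = ½ΣIω² = 655.7 J; KE_f = ½(2.100)(22.07)² = 511.2 J.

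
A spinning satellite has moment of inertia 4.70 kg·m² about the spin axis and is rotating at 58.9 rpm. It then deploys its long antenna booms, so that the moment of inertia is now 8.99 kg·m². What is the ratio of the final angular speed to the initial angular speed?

ω₂/ω₁ ≈ 0.523

No external torque acts about the spin axis, so angular momentum is conserved.
ω₂/ω₁ = I₁/I₂ = 4.700 / 8.990 = 0.5228.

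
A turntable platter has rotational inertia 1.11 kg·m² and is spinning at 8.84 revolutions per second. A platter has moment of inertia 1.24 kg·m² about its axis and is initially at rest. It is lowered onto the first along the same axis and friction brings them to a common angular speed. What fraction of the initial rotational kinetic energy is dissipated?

fraction ≈ 0.528

The coupling torques are internal; angular momentum about the shared axis is conserved.
Taking A's sense as positive: L = (1.110)(8.84) = 9.812 kg·m²·rev/s.
Combined I = 1.110 + 1.240 = 2.350 kg·m².
ω_f = L / I = 9.812 / 2.350 = 4.175 rev/s.
KE_i = ½ΣIω² = 1712 J; KE_f = ½(2.350)(26.24)² = 808.7 J.
Fraction dissipated = (KE_i − KE_f)/KE_i = 0.5277.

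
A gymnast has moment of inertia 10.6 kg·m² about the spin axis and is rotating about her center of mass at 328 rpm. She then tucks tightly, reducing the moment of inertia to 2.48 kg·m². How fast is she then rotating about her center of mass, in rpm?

No external torque acts about the spin axis, so angular momentum is conserved.
ω₂ = I₁ω₁ / I₂ = (10.60)(328 rpm) / (2.480) = 1402 rpm.

ω₂ ≈ 1400 rpm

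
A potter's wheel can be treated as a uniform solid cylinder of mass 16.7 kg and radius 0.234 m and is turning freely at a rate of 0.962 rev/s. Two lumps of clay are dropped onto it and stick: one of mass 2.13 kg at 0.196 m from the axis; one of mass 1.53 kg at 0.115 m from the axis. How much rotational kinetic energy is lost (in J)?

energy lost ≈ 1.52 J

No external torque acts about the axis; L_before = L_after.
I_p = ½(16.7)(0.234)² = 0.4572 kg·m².
Added inertia Σmr² = (2.13)(0.196)² + (1.53)(0.115)² = 0.1021 kg·m²; I_f = 0.4572 + 0.1021 = 0.5593 kg·m².
ω_f = I_p ω_i / I_f = (0.4572)(0.962) / 0.5593 = 0.7864 rev/s.
KE_i = ½(0.4572)(6.044 rad/s)² = 8.352 J; KE_f = ½(0.5593)(4.941)² = 6.828 J.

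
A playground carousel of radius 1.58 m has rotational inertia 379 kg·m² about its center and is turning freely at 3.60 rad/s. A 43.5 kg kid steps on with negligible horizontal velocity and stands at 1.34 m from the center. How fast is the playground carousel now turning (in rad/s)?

The added mass arrives with no angular momentum about the center, and any external torque about the center is negligible, so the system's angular momentum is conserved.
Added inertia Σmr² = (43.5)(1.34)² = 78.11 kg·m²; I_f = 379.0 + 78.11 = 457.1 kg·m².
ω_f = I_p ω_i / I_f = (379.0)(3.60) / 457.1 = 2.985 rad/s.

ω_f ≈ 2.98 rad/s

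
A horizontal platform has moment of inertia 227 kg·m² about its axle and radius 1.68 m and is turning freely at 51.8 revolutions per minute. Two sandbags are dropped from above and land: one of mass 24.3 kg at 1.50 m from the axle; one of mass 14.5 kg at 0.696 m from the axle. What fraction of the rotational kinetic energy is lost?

fraction ≈ 0.214

No external torque acts about the axle; L_before = L_after.
Added inertia Σmr² = (24.3)(1.50)² + (14.5)(0.696)² = 61.70 kg·m²; I_f = 227.0 + 61.70 = 288.7 kg·m².
ω_f = I_p ω_i / I_f = (227.0)(51.8) / 288.7 = 40.73 rpm.
KE_i = ½(227.0)(5.424 rad/s)² = 3340 J; KE_f = ½(288.7)(4.265)² = 2626 J.
Fraction lost = 0.2137.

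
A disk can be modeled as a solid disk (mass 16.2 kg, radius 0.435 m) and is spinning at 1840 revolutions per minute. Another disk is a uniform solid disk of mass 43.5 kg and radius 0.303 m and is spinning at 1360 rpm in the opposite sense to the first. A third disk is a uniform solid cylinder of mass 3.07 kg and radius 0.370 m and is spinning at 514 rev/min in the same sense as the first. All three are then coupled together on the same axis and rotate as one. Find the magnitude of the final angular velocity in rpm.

No external torque acts about the common axis, so total angular momentum is conserved.
Moments of inertia: I_A = ½(16.2)(0.435)² = 1.533 kg·m²; I_B = ½(43.5)(0.303)² = 1.997 kg·m²; I_C = ½(3.07)(0.370)² = 0.2101 kg·m².
Taking A's sense as positive: L = (1.533)(1840) − (1.997)(1360) + (0.2101)(514) = 212.5 kg·m²·rpm.
Combined I = 1.533 + 1.997 + 0.2101 = 3.740 kg·m².
ω_f = L / I = 212.5 / 3.740 = 56.83 rpm.

|ω_f| ≈ 56.8 rpm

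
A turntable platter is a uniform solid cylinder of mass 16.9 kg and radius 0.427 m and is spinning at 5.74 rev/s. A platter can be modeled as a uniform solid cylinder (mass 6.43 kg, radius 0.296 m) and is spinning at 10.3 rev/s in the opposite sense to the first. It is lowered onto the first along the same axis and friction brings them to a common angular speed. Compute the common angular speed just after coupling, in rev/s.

|ω_f| ≈ 3.26 rev/s

The coupling torques are internal; angular momentum about the shared axis is conserved.
Moments of inertia: I_A = ½(16.9)(0.427)² = 1.541 kg·m²; I_B = ½(6.43)(0.296)² = 0.2817 kg·m².
Taking A's sense as positive: L = (1.541)(5.74) − (0.2817)(10.3) = 5.942 kg·m²·rev/s.
Combined I = 1.541 + 0.2817 = 1.822 kg·m².
ω_f = L / I = 5.942 / 1.822 = 3.261 rev/s.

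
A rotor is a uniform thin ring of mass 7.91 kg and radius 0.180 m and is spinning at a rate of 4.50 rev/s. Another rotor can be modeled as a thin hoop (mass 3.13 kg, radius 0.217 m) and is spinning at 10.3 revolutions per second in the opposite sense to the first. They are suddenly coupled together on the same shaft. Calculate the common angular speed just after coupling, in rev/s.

|ω_f| ≈ 0.904 rev/s

The coupling torques are internal; angular momentum about the shared axis is conserved.
Moments of inertia: I_A = (7.91)(0.180)² = 0.2563 kg·m²; I_B = (3.13)(0.217)² = 0.1474 kg·m².
Taking A's sense as positive: L = (0.2563)(4.50) − (0.1474)(10.3) = -0.3648 kg·m²·rev/s.
Combined I = 0.2563 + 0.1474 = 0.4037 kg·m².
ω_f = L / I = -0.3648 / 0.4037 = -0.9038 rev/s.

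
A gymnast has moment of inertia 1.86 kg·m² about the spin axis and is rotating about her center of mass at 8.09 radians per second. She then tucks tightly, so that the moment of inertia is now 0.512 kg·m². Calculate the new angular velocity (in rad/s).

ω₂ ≈ 29.4 rad/s

Angular momentum about the spin axis is conserved since the torque about it is zero.
ω₂ = I₁ω₁ / I₂ = (1.860)(8.09 rad/s) / (0.5120) = 29.39 rad/s.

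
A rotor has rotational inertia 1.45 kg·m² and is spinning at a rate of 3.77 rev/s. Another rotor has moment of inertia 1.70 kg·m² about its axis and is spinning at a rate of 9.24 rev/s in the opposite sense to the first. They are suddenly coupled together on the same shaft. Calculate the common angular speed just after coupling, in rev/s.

The coupling torques are internal; angular momentum about the shared axis is conserved.
Taking A's sense as positive: L = (1.450)(3.77) − (1.700)(9.24) = -10.24 kg·m²·rev/s.
Combined I = 1.450 + 1.700 = 3.150 kg·m².
ω_f = L / I = -10.24 / 3.150 = -3.251 rev/s.

|ω_f| ≈ 3.25 rev/s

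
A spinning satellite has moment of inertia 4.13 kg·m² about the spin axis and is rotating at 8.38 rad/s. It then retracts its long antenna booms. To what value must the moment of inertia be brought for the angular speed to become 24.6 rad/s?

I₂ ≈ 1.41 kg·m²

No external torque acts about the spin axis, so angular momentum is conserved.
I₂ = I₁ω₁ / ω₂ = (4.13)(8.38) / (24.6) = 1.407 kg·m².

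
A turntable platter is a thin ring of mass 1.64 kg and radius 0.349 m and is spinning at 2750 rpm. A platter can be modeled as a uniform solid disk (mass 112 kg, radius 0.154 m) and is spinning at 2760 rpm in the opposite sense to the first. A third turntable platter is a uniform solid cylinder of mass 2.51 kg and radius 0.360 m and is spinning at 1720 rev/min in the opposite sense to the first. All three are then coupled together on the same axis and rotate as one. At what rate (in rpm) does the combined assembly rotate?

|ω_f| ≈ 2010 rpm

The coupling torques are internal; angular momentum about the shared axis is conserved.
Moments of inertia: I_A = (1.64)(0.349)² = 0.1998 kg·m²; I_B = ½(112)(0.154)² = 1.328 kg·m²; I_C = ½(2.51)(0.360)² = 0.1626 kg·m².
Taking A's sense as positive: L = (0.1998)(2750) − (1.328)(2760) − (0.1626)(1720) = -3396 kg·m²·rpm.
Combined I = 0.1998 + 1.328 + 0.1626 = 1.690 kg·m².
ω_f = L / I = -3396 / 1.690 = -2009 rpm.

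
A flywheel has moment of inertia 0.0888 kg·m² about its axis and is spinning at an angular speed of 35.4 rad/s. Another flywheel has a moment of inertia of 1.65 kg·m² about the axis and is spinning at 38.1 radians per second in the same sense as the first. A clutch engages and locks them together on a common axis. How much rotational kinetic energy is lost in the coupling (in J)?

ΔKE lost ≈ 0.307 J

The coupling torques are internal; angular momentum about the shared axis is conserved.
Taking A's sense as positive: L = (0.08880)(35.4) + (1.650)(38.1) = 66.01 kg·m²·rad/s.
Combined I = 0.08880 + 1.650 = 1.739 kg·m².
ω_f = L / I = 66.01 / 1.739 = 37.96 rad/s.
KE_i = ½ΣIω² = 1253 J; KE_f = ½(1.739)(37.96)² = 1253 J.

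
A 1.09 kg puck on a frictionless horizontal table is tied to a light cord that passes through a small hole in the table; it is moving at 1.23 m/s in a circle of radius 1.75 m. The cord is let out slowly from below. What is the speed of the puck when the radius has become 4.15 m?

The only horizontal force on the mass is along the cord (radial), so it exerts no torque about the hole and angular momentum m v r is conserved.
v₂ = v₁ r₁ / r₂ = (1.23)(1.75) / (4.15) = 0.5187 m/s.

v₂ ≈ 0.519 m/s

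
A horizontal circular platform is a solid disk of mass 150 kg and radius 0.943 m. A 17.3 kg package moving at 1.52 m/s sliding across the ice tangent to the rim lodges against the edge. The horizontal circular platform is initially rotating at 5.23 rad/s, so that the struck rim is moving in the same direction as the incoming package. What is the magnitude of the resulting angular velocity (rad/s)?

|ω_f| ≈ 4.55 rad/s

About the central axle the impulsive forces during the collision are internal, so angular momentum about that axis is conserved.
I_p = ½(150)(0.943)² = 66.69 kg·m². Taking the sense of the package's angular momentum as positive, L_{package} = m v R = (17.3)(1.52)(0.943) = 24.80 kg·m²/s.
L_i = +I_p ω_p + m v R = +(66.69)(5.23) + 24.80 = 373.6 kg·m²/s.
After sticking, I_f = I_p + m R² = 66.69 + (17.3)(0.943)² = 82.08 kg·m².
ω_f = L_i / I_f = 373.6 / 82.08 = 4.552 rad/s.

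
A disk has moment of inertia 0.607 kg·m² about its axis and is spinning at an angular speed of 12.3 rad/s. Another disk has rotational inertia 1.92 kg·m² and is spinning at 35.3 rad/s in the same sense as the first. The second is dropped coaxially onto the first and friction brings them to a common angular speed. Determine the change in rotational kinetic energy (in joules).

No external torque acts about the common axis, so total angular momentum is conserved.
Taking A's sense as positive: L = (0.6070)(12.3) + (1.920)(35.3) = 75.24 kg·m²·rad/s.
Combined I = 0.6070 + 1.920 = 2.527 kg·m².
ω_f = L / I = 75.24 / 2.527 = 29.78 rad/s.
KE_i = ½ΣIω² = 1242 J; KE_f = ½(2.527)(29.78)² = 1120 J.

ΔKE ≈ -122 J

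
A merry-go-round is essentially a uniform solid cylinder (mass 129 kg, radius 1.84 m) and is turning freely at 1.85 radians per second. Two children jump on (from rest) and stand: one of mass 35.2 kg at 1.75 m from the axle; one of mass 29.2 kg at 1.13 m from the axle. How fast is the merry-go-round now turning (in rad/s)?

ω_f ≈ 1.11 rad/s

The added mass arrives with no angular momentum about the axle, and any external torque about the axle is negligible, so the system's angular momentum is conserved.
I_p = ½(129)(1.84)² = 218.4 kg·m².
Added inertia Σmr² = (35.2)(1.75)² + (29.2)(1.13)² = 145.1 kg·m²; I_f = 218.4 + 145.1 = 363.5 kg·m².
ω_f = I_p ω_i / I_f = (218.4)(1.85) / 363.5 = 1.112 rad/s.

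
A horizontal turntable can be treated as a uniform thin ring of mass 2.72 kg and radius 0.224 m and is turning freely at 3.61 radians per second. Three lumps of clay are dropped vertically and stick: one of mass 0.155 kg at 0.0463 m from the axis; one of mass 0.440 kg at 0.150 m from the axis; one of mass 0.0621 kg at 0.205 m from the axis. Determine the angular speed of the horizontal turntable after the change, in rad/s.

No external torque acts about the axis; L_before = L_after.
I_p = (2.72)(0.224)² = 0.1365 kg·m².
Added inertia Σmr² = (0.155)(0.0463)² + (0.440)(0.150)² + (0.0621)(0.205)² = 0.01284 kg·m²; I_f = 0.1365 + 0.01284 = 0.1493 kg·m².
ω_f = I_p ω_i / I_f = (0.1365)(3.61) / 0.1493 = 3.300 rad/s.

ω_f ≈ 3.30 rad/s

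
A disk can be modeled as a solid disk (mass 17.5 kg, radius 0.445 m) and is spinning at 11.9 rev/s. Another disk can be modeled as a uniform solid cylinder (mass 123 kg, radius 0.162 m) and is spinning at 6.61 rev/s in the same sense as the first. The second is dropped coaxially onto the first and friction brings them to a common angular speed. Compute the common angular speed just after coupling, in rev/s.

The coupling torques are internal; angular momentum about the shared axis is conserved.
Moments of inertia: I_A = ½(17.5)(0.445)² = 1.733 kg·m²; I_B = ½(123)(0.162)² = 1.614 kg·m².
Taking A's sense as positive: L = (1.733)(11.9) + (1.614)(6.61) = 31.29 kg·m²·rev/s.
Combined I = 1.733 + 1.614 = 3.347 kg·m².
ω_f = L / I = 31.29 / 3.347 = 9.349 rev/s.

|ω_f| ≈ 9.35 rev/s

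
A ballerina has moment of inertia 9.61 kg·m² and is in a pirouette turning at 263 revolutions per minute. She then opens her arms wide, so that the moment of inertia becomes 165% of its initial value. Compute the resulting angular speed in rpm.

ω₂ ≈ 159 rpm

With no external torque about the axis, L is conserved: I₁ω₁ = I₂ω₂.
I₂ = 1.65 × 9.61 = 15.86 kg·m².
ω₂ = I₁ω₁ / I₂ = (9.610)(263 rpm) / (15.86) = 159.4 rpm.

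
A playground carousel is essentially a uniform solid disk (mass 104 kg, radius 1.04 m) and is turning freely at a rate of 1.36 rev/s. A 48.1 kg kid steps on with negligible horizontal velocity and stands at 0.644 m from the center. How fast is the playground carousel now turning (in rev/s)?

ω_f ≈ 1.00 rev/s

The added mass arrives with no angular momentum about the center, and any external torque about the center is negligible, so the system's angular momentum is conserved.
I_p = ½(104)(1.04)² = 56.24 kg·m².
Added inertia Σmr² = (48.1)(0.644)² = 19.95 kg·m²; I_f = 56.24 + 19.95 = 76.19 kg·m².
ω_f = I_p ω_i / I_f = (56.24)(1.36) / 76.19 = 1.004 rev/s.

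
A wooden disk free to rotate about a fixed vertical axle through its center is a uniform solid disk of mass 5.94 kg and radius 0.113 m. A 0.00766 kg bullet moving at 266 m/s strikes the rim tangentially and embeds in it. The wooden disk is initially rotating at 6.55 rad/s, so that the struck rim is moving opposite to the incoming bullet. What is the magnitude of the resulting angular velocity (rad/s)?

About the axle the impulsive forces during the collision are internal, so angular momentum about that axis is conserved.
I_p = ½(5.94)(0.113)² = 0.03792 kg·m². Taking the sense of the bullet's angular momentum as positive, L_{bullet} = m v R = (0.00766)(266)(0.113) = 0.2302 kg·m²/s.
L_i = −I_p ω_p + m v R = −(0.03792)(6.55) + 0.2302 = -0.01816 kg·m²/s.
After sticking, I_f = I_p + m R² = 0.03792 + (0.00766)(0.113)² = 0.03802 kg·m².
ω_f = L_i / I_f = -0.01816 / 0.03802 = -0.4776 rad/s.

|ω_f| ≈ 0.478 rad/s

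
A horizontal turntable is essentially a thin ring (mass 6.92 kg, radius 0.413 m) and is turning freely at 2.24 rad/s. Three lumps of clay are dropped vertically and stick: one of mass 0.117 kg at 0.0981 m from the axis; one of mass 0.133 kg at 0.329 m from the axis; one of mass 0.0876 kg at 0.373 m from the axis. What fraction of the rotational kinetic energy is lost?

The added mass arrives with no angular momentum about the axis, and any external torque about the axis is negligible, so the system's angular momentum is conserved.
I_p = (6.92)(0.413)² = 1.180 kg·m².
Added inertia Σmr² = (0.117)(0.0981)² + (0.133)(0.329)² + (0.0876)(0.373)² = 0.02771 kg·m²; I_f = 1.180 + 0.02771 = 1.208 kg·m².
ω_f = I_p ω_i / I_f = (1.180)(2.24) / 1.208 = 2.189 rad/s.
KE_i = ½(1.180)(2.240 rad/s)² = 2.961 J; KE_f = ½(1.208)(2.189)² = 2.893 J.
Fraction lost = 0.02294.

fraction ≈ 0.0229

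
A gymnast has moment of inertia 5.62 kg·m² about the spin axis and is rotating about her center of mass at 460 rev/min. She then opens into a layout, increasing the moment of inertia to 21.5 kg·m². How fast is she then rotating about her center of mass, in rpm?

No external torque acts about the spin axis, so angular momentum is conserved.
ω₂ = I₁ω₁ / I₂ = (5.620)(460 rpm) / (21.50) = 120.2 rpm.

ω₂ ≈ 120 rpm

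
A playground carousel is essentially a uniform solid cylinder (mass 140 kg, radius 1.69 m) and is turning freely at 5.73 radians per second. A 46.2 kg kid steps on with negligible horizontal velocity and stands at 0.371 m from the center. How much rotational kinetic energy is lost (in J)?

No external torque acts about the center; L_before = L_after.
I_p = ½(140)(1.69)² = 199.9 kg·m².
Added inertia Σmr² = (46.2)(0.371)² = 6.359 kg·m²; I_f = 199.9 + 6.359 = 206.3 kg·m².
ω_f = I_p ω_i / I_f = (199.9)(5.73) / 206.3 = 5.553 rad/s.
KE_i = ½(199.9)(5.730 rad/s)² = 3282 J; KE_f = ½(206.3)(5.553)² = 3181 J.

energy lost ≈ 101 J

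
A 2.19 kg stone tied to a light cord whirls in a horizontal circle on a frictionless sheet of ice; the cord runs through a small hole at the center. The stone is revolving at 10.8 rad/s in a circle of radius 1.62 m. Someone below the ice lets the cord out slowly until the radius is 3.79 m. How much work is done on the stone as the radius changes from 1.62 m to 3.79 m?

W ≈ -274 J

No torque about the axis ⇒ m r₁² ω₁ = m r₂² ω₂.
ω₂ = ω₁ (r₁/r₂)² = (10.8)(1.62/3.79)² = 1.973 rad/s.
W = ΔKE = ½m(v₂² − v₁²) = -273.9 J.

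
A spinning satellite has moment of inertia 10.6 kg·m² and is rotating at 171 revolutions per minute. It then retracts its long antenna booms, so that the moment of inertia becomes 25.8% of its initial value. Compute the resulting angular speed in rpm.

No external torque acts about the spin axis, so angular momentum is conserved.
I₂ = 0.258 × 10.6 = 2.735 kg·m².
ω₂ = I₁ω₁ / I₂ = (10.60)(171 rpm) / (2.735) = 662.8 rpm.

ω₂ ≈ 663 rpm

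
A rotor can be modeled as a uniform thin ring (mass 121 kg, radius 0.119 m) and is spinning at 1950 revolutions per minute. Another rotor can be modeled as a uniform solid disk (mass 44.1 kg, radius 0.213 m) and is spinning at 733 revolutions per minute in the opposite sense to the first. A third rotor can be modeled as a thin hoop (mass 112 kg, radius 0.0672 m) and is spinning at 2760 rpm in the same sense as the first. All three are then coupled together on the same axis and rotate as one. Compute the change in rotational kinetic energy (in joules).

The coupling torques are internal; angular momentum about the shared axis is conserved.
Moments of inertia: I_A = (121)(0.119)² = 1.713 kg·m²; I_B = ½(44.1)(0.213)² = 1.000 kg·m²; I_C = (112)(0.0672)² = 0.5058 kg·m².
Taking A's sense as positive: L = (1.713)(1950) − (1.000)(733) + (0.5058)(2760) = 4004 kg·m²·rpm.
Combined I = 1.713 + 1.000 + 0.5058 = 3.220 kg·m².
ω_f = L / I = 4004 / 3.220 = 1244 rpm.
KE_i = ½ΣIω² = 59800 J; KE_f = ½(3.220)(130.2)² = 27300 J.

ΔKE ≈ -32500 J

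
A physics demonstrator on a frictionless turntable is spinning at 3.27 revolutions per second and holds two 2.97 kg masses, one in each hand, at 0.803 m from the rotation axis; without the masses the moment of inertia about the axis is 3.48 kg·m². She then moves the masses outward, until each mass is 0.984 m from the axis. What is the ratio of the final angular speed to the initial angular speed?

ω₂/ω₁ ≈ 0.792

No external torque acts about the spin axis, so angular momentum is conserved.
I₁ = 3.48 + 2(2.97)(0.803)² = 7.310 kg·m²; I₂ = 3.48 + 2(2.97)(0.984)² = 9.231 kg·m².
ω₂/ω₁ = I₁/I₂ = 7.310 / 9.231 = 0.7919.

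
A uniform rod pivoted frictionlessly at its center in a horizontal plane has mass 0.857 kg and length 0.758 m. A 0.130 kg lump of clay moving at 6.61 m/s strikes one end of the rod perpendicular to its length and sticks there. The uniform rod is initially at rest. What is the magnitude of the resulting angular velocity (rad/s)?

|ω_f| ≈ 5.45 rad/s

The axle reaction passes through the pivot and exerts no torque about it; angular momentum about the pivot is conserved through the impact.
I_p = (1/12)(0.857)(0.758)² = 0.04103 kg·m². Taking the sense of the lump of clay's angular momentum as positive, L_{lump} = m v R = (0.130)(6.61)(0.758/2) = 0.3257 kg·m²/s.
L_i = 0 + 0.3257 = 0.3257 kg·m²/s.
After sticking, I_f = I_p + m R² = 0.04103 + (0.130)(0.758/2)² = 0.05971 kg·m².
ω_f = L_i / I_f = 0.3257 / 0.05971 = 5.455 rad/s.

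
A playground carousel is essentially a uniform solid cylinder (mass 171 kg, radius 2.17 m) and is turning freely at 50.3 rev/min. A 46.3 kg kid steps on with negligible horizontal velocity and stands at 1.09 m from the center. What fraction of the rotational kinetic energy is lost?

fraction ≈ 0.120

No external torque acts about the center; L_before = L_after.
I_p = ½(171)(2.17)² = 402.6 kg·m².
Added inertia Σmr² = (46.3)(1.09)² = 55.01 kg·m²; I_f = 402.6 + 55.01 = 457.6 kg·m².
ω_f = I_p ω_i / I_f = (402.6)(50.3) / 457.6 = 44.25 rpm.
KE_i = ½(402.6)(5.267 rad/s)² = 5585 J; KE_f = ½(457.6)(4.634)² = 4914 J.
Fraction lost = 0.1202.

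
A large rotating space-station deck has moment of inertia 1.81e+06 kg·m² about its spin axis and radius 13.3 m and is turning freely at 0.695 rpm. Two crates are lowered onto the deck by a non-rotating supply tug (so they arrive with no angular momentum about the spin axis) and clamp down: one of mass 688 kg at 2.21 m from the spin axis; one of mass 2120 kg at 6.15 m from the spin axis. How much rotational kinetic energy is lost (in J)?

energy lost ≈ 212 J

The added mass arrives with no angular momentum about the spin axis, and any external torque about the spin axis is negligible, so the system's angular momentum is conserved.
Added inertia Σmr² = (688)(2.21)² + (2120)(6.15)² = 83540 kg·m²; I_f = 1.810e+06 + 83540 = 1.894e+06 kg·m².
ω_f = I_p ω_i / I_f = (1.810e+06)(0.695) / 1.894e+06 = 0.6643 rpm.
KE_i = ½(1.810e+06)(0.07278 rad/s)² = 4794 J; KE_f = ½(1.894e+06)(0.06957)² = 4582 J.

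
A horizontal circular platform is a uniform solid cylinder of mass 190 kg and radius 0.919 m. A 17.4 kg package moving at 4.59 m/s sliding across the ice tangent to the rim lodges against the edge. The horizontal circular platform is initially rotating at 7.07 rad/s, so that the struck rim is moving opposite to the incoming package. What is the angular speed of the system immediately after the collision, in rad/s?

|ω_f| ≈ 5.20 rad/s

About the central axle the impulsive forces during the collision are internal, so angular momentum about that axis is conserved.
I_p = ½(190)(0.919)² = 80.23 kg·m². Taking the sense of the package's angular momentum as positive, L_{package} = m v R = (17.4)(4.59)(0.919) = 73.40 kg·m²/s.
L_i = −I_p ω_p + m v R = −(80.23)(7.07) + 73.40 = -493.9 kg·m²/s.
After sticking, I_f = I_p + m R² = 80.23 + (17.4)(0.919)² = 94.93 kg·m².
ω_f = L_i / I_f = -493.9 / 94.93 = -5.202 rad/s.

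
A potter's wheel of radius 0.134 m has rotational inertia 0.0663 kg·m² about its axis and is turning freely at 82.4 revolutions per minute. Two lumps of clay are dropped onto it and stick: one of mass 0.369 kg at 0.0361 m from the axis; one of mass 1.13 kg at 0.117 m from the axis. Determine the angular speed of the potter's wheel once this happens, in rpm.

ω_f ≈ 66.4 rpm

No external torque acts about the axis; L_before = L_after.
Added inertia Σmr² = (0.369)(0.0361)² + (1.13)(0.117)² = 0.01595 kg·m²; I_f = 0.06630 + 0.01595 = 0.08225 kg·m².
ω_f = I_p ω_i / I_f = (0.06630)(82.4) / 0.08225 = 66.42 rpm.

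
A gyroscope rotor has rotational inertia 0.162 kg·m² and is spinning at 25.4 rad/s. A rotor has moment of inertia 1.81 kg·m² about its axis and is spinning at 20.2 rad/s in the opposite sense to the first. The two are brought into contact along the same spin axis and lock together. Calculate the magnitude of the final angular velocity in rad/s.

|ω_f| ≈ 16.5 rad/s

No external torque acts about the common axis, so total angular momentum is conserved.
Taking A's sense as positive: L = (0.1620)(25.4) − (1.810)(20.2) = -32.45 kg·m²·rad/s.
Combined I = 0.1620 + 1.810 = 1.972 kg·m².
ω_f = L / I = -32.45 / 1.972 = -16.45 rad/s.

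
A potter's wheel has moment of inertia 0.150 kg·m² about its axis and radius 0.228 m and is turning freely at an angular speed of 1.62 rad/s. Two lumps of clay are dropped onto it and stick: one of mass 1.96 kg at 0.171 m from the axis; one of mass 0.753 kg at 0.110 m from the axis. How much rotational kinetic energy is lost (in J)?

No external torque acts about the axis; L_before = L_after.
Added inertia Σmr² = (1.96)(0.171)² + (0.753)(0.110)² = 0.06642 kg·m²; I_f = 0.1500 + 0.06642 = 0.2164 kg·m².
ω_f = I_p ω_i / I_f = (0.1500)(1.62) / 0.2164 = 1.123 rad/s.
KE_i = ½(0.1500)(1.620 rad/s)² = 0.1968 J; KE_f = ½(0.2164)(1.123)² = 0.1364 J.

energy lost ≈ 0.0604 J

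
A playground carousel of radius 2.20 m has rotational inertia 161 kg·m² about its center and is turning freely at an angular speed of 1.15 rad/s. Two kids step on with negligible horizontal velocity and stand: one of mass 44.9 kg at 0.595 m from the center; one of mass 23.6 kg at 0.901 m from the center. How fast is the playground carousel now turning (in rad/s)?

ω_f ≈ 0.944 rad/s

The added mass arrives with no angular momentum about the center, and any external torque about the center is negligible, so the system's angular momentum is conserved.
Added inertia Σmr² = (44.9)(0.595)² + (23.6)(0.901)² = 35.05 kg·m²; I_f = 161.0 + 35.05 = 196.1 kg·m².
ω_f = I_p ω_i / I_f = (161.0)(1.15) / 196.1 = 0.9444 rad/s.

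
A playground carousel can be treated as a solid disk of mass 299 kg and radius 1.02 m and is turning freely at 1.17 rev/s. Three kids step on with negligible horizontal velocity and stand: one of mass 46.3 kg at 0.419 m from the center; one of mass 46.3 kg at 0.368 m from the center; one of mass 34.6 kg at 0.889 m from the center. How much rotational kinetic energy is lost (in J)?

No external torque acts about the center; L_before = L_after.
I_p = ½(299)(1.02)² = 155.5 kg·m².
Added inertia Σmr² = (46.3)(0.419)² + (46.3)(0.368)² + (34.6)(0.889)² = 41.74 kg·m²; I_f = 155.5 + 41.74 = 197.3 kg·m².
ω_f = I_p ω_i / I_f = (155.5)(1.17) / 197.3 = 0.9224 rev/s.
KE_i = ½(155.5)(7.351 rad/s)² = 4203 J; KE_f = ½(197.3)(5.796)² = 3314 J.

energy lost ≈ 889 J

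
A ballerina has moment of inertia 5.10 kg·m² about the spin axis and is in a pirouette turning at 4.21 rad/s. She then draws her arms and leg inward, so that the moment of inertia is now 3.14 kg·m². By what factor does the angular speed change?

ω₂/ω₁ ≈ 1.62

With no external torque about the axis, L is conserved: I₁ω₁ = I₂ω₂.
ω₂/ω₁ = I₁/I₂ = 5.100 / 3.140 = 1.624.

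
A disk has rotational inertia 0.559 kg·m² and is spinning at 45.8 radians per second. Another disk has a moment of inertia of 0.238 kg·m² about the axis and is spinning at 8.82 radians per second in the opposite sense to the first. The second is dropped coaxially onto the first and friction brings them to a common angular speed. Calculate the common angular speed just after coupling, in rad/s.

The coupling torques are internal; angular momentum about the shared axis is conserved.
Taking A's sense as positive: L = (0.5590)(45.8) − (0.2380)(8.82) = 23.50 kg·m²·rad/s.
Combined I = 0.5590 + 0.2380 = 0.7970 kg·m².
ω_f = L / I = 23.50 / 0.7970 = 29.49 rad/s.

|ω_f| ≈ 29.5 rad/s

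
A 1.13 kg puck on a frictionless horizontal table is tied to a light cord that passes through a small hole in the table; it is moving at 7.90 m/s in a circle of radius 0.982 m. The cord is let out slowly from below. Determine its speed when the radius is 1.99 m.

The only horizontal force on the mass is along the cord (radial), so it exerts no torque about the hole and angular momentum m v r is conserved.
v₂ = v₁ r₁ / r₂ = (7.90)(0.982) / (1.99) = 3.898 m/s.

v₂ ≈ 3.90 m/s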